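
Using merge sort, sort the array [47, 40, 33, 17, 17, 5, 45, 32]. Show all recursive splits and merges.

Merge sort trace:

Split: [47, 40, 33, 17, 17, 5, 45, 32] -> [47, 40, 33, 17] and [17, 5, 45, 32]
  Split: [47, 40, 33, 17] -> [47, 40] and [33, 17]
    Split: [47, 40] -> [47] and [40]
    Merge: [47] + [40] -> [40, 47]
    Split: [33, 17] -> [33] and [17]
    Merge: [33] + [17] -> [17, 33]
  Merge: [40, 47] + [17, 33] -> [17, 33, 40, 47]
  Split: [17, 5, 45, 32] -> [17, 5] and [45, 32]
    Split: [17, 5] -> [17] and [5]
    Merge: [17] + [5] -> [5, 17]
    Split: [45, 32] -> [45] and [32]
    Merge: [45] + [32] -> [32, 45]
  Merge: [5, 17] + [32, 45] -> [5, 17, 32, 45]
Merge: [17, 33, 40, 47] + [5, 17, 32, 45] -> [5, 17, 17, 32, 33, 40, 45, 47]

Final sorted array: [5, 17, 17, 32, 33, 40, 45, 47]

The merge sort proceeds by recursively splitting the array and merging sorted halves.
After all merges, the sorted array is [5, 17, 17, 32, 33, 40, 45, 47].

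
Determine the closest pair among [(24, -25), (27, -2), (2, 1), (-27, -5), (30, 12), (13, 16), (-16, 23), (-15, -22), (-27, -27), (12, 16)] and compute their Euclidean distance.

Computing all pairwise distances among 10 points:

d((24, -25), (27, -2)) = 23.1948
d((24, -25), (2, 1)) = 34.0588
d((24, -25), (-27, -5)) = 54.7814
d((24, -25), (30, 12)) = 37.4833
d((24, -25), (13, 16)) = 42.45
d((24, -25), (-16, 23)) = 62.482
d((24, -25), (-15, -22)) = 39.1152
d((24, -25), (-27, -27)) = 51.0392
d((24, -25), (12, 16)) = 42.72
d((27, -2), (2, 1)) = 25.1794
d((27, -2), (-27, -5)) = 54.0833
d((27, -2), (30, 12)) = 14.3178
d((27, -2), (13, 16)) = 22.8035
d((27, -2), (-16, 23)) = 49.7393
d((27, -2), (-15, -22)) = 46.5188
d((27, -2), (-27, -27)) = 59.5063
d((27, -2), (12, 16)) = 23.4307
d((2, 1), (-27, -5)) = 29.6142
d((2, 1), (30, 12)) = 30.0832
d((2, 1), (13, 16)) = 18.6011
d((2, 1), (-16, 23)) = 28.4253
d((2, 1), (-15, -22)) = 28.6007
d((2, 1), (-27, -27)) = 40.3113
d((2, 1), (12, 16)) = 18.0278
d((-27, -5), (30, 12)) = 59.4811
d((-27, -5), (13, 16)) = 45.1774
d((-27, -5), (-16, 23)) = 30.0832
d((-27, -5), (-15, -22)) = 20.8087
d((-27, -5), (-27, -27)) = 22.0
d((-27, -5), (12, 16)) = 44.2945
d((30, 12), (13, 16)) = 17.4642
d((30, 12), (-16, 23)) = 47.2969
d((30, 12), (-15, -22)) = 56.4004
d((30, 12), (-27, -27)) = 69.0652
d((30, 12), (12, 16)) = 18.4391
d((13, 16), (-16, 23)) = 29.8329
d((13, 16), (-15, -22)) = 47.2017
d((13, 16), (-27, -27)) = 58.7282
d((13, 16), (12, 16)) = 1.0 <-- minimum
d((-16, 23), (-15, -22)) = 45.0111
d((-16, 23), (-27, -27)) = 51.1957
d((-16, 23), (12, 16)) = 28.8617
d((-15, -22), (-27, -27)) = 13.0
d((-15, -22), (12, 16)) = 46.6154
d((-27, -27), (12, 16)) = 58.0517

Closest pair: (13, 16) and (12, 16) with distance 1.0

The closest pair is (13, 16) and (12, 16) with Euclidean distance 1.0. For 10 points, brute-force pairwise comparison is shown above. For large n, the divide-and-conquer algorithm (sort by x, recurse on halves, check the dividing strip) achieves O(n log n).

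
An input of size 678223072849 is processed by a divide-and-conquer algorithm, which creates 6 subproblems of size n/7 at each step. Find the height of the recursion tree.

For divide and conquer with division factor 7:

Problem sizes at each level:
Level 0: 678223072849
Level 1: 96889010407
Level 2: 13841287201
Level 3: 1977326743
Level 4: 282475249
Level 5: 40353607
Level 6: 5764801
Level 7: 823543
Level 8: 117649
Level 9: 16807
Level 10: 2401
Level 11: 343
Level 12: 49
Level 13: 7
Level 14: 1

The root is level 0 and the size-1 base case is level 14 (the tree spans levels 0 through 14, i.e. 15 levels counting the root), so the depth is the number of divisions: log_7(678223072849) = 14

The recursion tree depth is log_7(678223072849) = 14. At each level, the problem size is divided by 7, so it takes 14 divisions to reduce to a base case of size 1. The algorithm makes 6 recursive calls at each level.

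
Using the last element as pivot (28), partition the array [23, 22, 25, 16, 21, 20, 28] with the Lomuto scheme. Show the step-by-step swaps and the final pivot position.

Lomuto partition with pivot = 28:

Initial array: [23, 22, 25, 16, 21, 20, 28]

arr[0]=23 <= 28: swap with position 0, array becomes [23, 22, 25, 16, 21, 20, 28]
arr[1]=22 <= 28: swap with position 1, array becomes [23, 22, 25, 16, 21, 20, 28]
arr[2]=25 <= 28: swap with position 2, array becomes [23, 22, 25, 16, 21, 20, 28]
arr[3]=16 <= 28: swap with position 3, array becomes [23, 22, 25, 16, 21, 20, 28]
arr[4]=21 <= 28: swap with position 4, array becomes [23, 22, 25, 16, 21, 20, 28]
arr[5]=20 <= 28: swap with position 5, array becomes [23, 22, 25, 16, 21, 20, 28]

Place pivot at position 6: [23, 22, 25, 16, 21, 20, 28]
Pivot position: 6

After partitioning with pivot 28, the array becomes [23, 22, 25, 16, 21, 20, 28]. The pivot is placed at index 6. All elements to the left of the pivot are <= 28, and all elements to the right are > 28.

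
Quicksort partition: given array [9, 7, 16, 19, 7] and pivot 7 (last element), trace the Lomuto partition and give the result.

Lomuto partition with pivot = 7:

Initial array: [9, 7, 16, 19, 7]

arr[0]=9 > 7: no swap
arr[1]=7 <= 7: swap with position 0, array becomes [7, 9, 16, 19, 7]
arr[2]=16 > 7: no swap
arr[3]=19 > 7: no swap

Place pivot at position 1: [7, 7, 16, 19, 9]
Pivot position: 1

After partitioning with pivot 7, the array becomes [7, 7, 16, 19, 9]. The pivot is placed at index 1. All elements to the left of the pivot are <= 7, and all elements to the right are > 7.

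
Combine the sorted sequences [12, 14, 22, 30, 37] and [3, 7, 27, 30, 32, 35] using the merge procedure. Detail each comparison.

Merging process:

Compare 12 vs 3: take 3 from right. Merged: [3]
Compare 12 vs 7: take 7 from right. Merged: [3, 7]
Compare 12 vs 27: take 12 from left. Merged: [3, 7, 12]
Compare 14 vs 27: take 14 from left. Merged: [3, 7, 12, 14]
Compare 22 vs 27: take 22 from left. Merged: [3, 7, 12, 14, 22]
Compare 30 vs 27: take 27 from right. Merged: [3, 7, 12, 14, 22, 27]
Compare 30 vs 30: take 30 from left. Merged: [3, 7, 12, 14, 22, 27, 30]
Compare 37 vs 30: take 30 from right. Merged: [3, 7, 12, 14, 22, 27, 30, 30]
Compare 37 vs 32: take 32 from right. Merged: [3, 7, 12, 14, 22, 27, 30, 30, 32]
Compare 37 vs 35: take 35 from right. Merged: [3, 7, 12, 14, 22, 27, 30, 30, 32, 35]
Append remaining from left: [37]. Merged: [3, 7, 12, 14, 22, 27, 30, 30, 32, 35, 37]

Final merged array: [3, 7, 12, 14, 22, 27, 30, 30, 32, 35, 37]
Total comparisons: 10

The merged array is [3, 7, 12, 14, 22, 27, 30, 30, 32, 35, 37], requiring 10 comparisons. The merge step runs in O(n) time where n is the total number of elements.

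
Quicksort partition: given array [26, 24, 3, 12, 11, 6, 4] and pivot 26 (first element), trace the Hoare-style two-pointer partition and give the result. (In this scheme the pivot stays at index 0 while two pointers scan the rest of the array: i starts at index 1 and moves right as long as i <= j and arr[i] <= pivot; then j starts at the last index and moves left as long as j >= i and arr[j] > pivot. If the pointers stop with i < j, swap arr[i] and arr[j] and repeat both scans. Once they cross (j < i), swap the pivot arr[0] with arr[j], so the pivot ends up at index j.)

Hoare-style two-pointer partition with pivot = 26:

Initial array: [26, 24, 3, 12, 11, 6, 4]

Pointers start at i = 1, j = 6.
i ends at 7, j ends at 6: the pointers have crossed (j < i), so scanning stops.

Swap pivot arr[0] with arr[6] to place pivot at position 6: [4, 24, 3, 12, 11, 6, 26]
Pivot position: 6

After partitioning with pivot 26, the array becomes [4, 24, 3, 12, 11, 6, 26]. The pivot is placed at index 6. All elements to the left of the pivot are <= 26, and all elements to the right are > 26.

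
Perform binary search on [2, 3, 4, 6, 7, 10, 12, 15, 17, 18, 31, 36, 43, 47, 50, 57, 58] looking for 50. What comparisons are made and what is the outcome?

Binary search for 50 in [2, 3, 4, 6, 7, 10, 12, 15, 17, 18, 31, 36, 43, 47, 50, 57, 58]:

lo=0, hi=16, mid=8, arr[mid]=17 -> 17 < 50, search right half
lo=9, hi=16, mid=12, arr[mid]=43 -> 43 < 50, search right half
lo=13, hi=16, mid=14, arr[mid]=50 -> Found target at index 14!

Binary search finds 50 at index 14 after 3 comparisons. The search repeatedly halves the search space by comparing with the middle element.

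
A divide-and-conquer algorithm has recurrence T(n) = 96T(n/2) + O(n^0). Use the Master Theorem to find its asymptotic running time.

Master Theorem for T(n) = 96T(n/2) + O(n^0):

a = 96, b = 2, c = 0
log_b(a) = log_2(96) = 6.5850

Case 1: c = 0 < log_2(96) = 6.5850
T(n) = O(n^(log_2 96))

For T(n) = 96T(n/2) + O(n^0): log_2(96) = 6.5850. This is Case 1 of the Master Theorem (c < log_b(a), work dominated by leaves), giving O(n^(log_2 96)).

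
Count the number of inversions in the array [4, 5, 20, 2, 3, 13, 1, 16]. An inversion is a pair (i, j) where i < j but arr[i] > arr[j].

Finding inversions in [4, 5, 20, 2, 3, 13, 1, 16]:

(0, 3): arr[0]=4 > arr[3]=2
(0, 4): arr[0]=4 > arr[4]=3
(0, 6): arr[0]=4 > arr[6]=1
(1, 3): arr[1]=5 > arr[3]=2
(1, 4): arr[1]=5 > arr[4]=3
(1, 6): arr[1]=5 > arr[6]=1
(2, 3): arr[2]=20 > arr[3]=2
(2, 4): arr[2]=20 > arr[4]=3
(2, 5): arr[2]=20 > arr[5]=13
(2, 6): arr[2]=20 > arr[6]=1
(2, 7): arr[2]=20 > arr[7]=16
(3, 6): arr[3]=2 > arr[6]=1
(4, 6): arr[4]=3 > arr[6]=1
(5, 6): arr[5]=13 > arr[6]=1

Total inversions: 14

The array has 14 inversion(s): (0,3), (0,4), (0,6), (1,3), (1,4), (1,6), (2,3), (2,4), (2,5), (2,6), (2,7), (3,6), (4,6), (5,6). Each pair (i,j) satisfies i < j and arr[i] > arr[j].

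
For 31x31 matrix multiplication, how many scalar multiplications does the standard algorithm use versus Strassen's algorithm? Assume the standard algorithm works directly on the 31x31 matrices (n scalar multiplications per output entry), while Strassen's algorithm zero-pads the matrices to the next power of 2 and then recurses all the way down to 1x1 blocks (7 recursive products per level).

Matrix multiplication for 31x31 matrices:

Strassen's algorithm requires power-of-2 dimensions. Pad 31x31 to 32x32 (next power of 2).

Standard algorithm: 31^3 = 29791 multiplications
Strassen's algorithm: 7^(log2(32)) = 7^5 = 16807 multiplications
Savings: 29791 - 16807 = 12984 multiplications

Standard: 29791 multiplications (31^3). Strassen: 16807 multiplications (7^5, after padding to 32x32). Strassen reduces 8 recursive multiplications to 7 at each level.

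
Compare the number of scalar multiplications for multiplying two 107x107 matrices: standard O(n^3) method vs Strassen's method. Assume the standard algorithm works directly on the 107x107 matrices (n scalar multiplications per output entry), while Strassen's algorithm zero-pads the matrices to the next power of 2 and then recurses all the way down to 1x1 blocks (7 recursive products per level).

Matrix multiplication for 107x107 matrices:

Strassen's algorithm requires power-of-2 dimensions. Pad 107x107 to 128x128 (next power of 2).

Standard algorithm: 107^3 = 1225043 multiplications
Strassen's algorithm: 7^(log2(128)) = 7^7 = 823543 multiplications
Savings: 1225043 - 823543 = 401500 multiplications

Standard: 1225043 multiplications (107^3). Strassen: 823543 multiplications (7^7, after padding to 128x128). Strassen reduces 8 recursive multiplications to 7 at each level.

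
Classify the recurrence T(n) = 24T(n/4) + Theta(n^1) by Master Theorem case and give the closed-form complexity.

Master Theorem for T(n) = 24T(n/4) + O(n^1):

a = 24, b = 4, c = 1
log_b(a) = log_4(24) = 2.2925

Case 1: c = 1 < log_4(24) = 2.2925
T(n) = O(n^(log_4 24))

For T(n) = 24T(n/4) + O(n^1): log_4(24) = 2.2925. This is Case 1 of the Master Theorem (c < log_b(a), work dominated by leaves), giving O(n^(log_4 24)).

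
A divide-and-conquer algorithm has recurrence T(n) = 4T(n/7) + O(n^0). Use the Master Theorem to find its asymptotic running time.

Master Theorem for T(n) = 4T(n/7) + O(n^0):

a = 4, b = 7, c = 0
log_b(a) = log_7(4) = 0.7124

Case 1: c = 0 < log_7(4) = 0.7124
T(n) = O(n^(log_7 4))

For T(n) = 4T(n/7) + O(n^0): log_7(4) = 0.7124. This is Case 1 of the Master Theorem (c < log_b(a), work dominated by leaves), giving O(n^(log_7 4)).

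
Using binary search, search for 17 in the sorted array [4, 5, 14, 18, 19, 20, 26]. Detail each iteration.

Binary search for 17 in [4, 5, 14, 18, 19, 20, 26]:

lo=0, hi=6, mid=3, arr[mid]=18 -> 18 > 17, search left half
lo=0, hi=2, mid=1, arr[mid]=5 -> 5 < 17, search right half
lo=2, hi=2, mid=2, arr[mid]=14 -> 14 < 17, search right half
lo=3 > hi=2, target 17 not found

Binary search determines that 17 is not in the array after 3 comparisons. The search space was exhausted without finding the target.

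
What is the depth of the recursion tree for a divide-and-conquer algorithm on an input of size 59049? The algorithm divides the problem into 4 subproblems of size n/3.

For divide and conquer with division factor 3:

Problem sizes at each level:
Level 0: 59049
Level 1: 19683
Level 2: 6561
Level 3: 2187
Level 4: 729
Level 5: 243
Level 6: 81
Level 7: 27
Level 8: 9
Level 9: 3
Level 10: 1

The root is level 0 and the size-1 base case is level 10 (the tree spans levels 0 through 10, i.e. 11 levels counting the root), so the depth is the number of divisions: log_3(59049) = 10

The recursion tree depth is log_3(59049) = 10. At each level, the problem size is divided by 3, so it takes 10 divisions to reduce to a base case of size 1. The algorithm makes 4 recursive calls at each level.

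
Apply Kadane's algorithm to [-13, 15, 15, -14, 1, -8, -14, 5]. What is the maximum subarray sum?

Using Kadane's algorithm on [-13, 15, 15, -14, 1, -8, -14, 5]:

Scanning through the array:
Position 1 (value 15): max_ending_here = 15, max_so_far = 15
Position 2 (value 15): max_ending_here = 30, max_so_far = 30
Position 3 (value -14): max_ending_here = 16, max_so_far = 30
Position 4 (value 1): max_ending_here = 17, max_so_far = 30
Position 5 (value -8): max_ending_here = 9, max_so_far = 30
Position 6 (value -14): max_ending_here = -5, max_so_far = 30
Position 7 (value 5): max_ending_here = 5, max_so_far = 30

Maximum subarray: [15, 15]
Maximum sum: 30

The maximum subarray is [15, 15] with sum 30. This subarray runs from index 1 to index 2.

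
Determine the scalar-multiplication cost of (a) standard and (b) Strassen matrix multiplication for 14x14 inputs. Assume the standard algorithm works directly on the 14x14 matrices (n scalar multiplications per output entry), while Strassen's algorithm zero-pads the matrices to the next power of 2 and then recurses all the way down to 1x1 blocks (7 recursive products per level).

Matrix multiplication for 14x14 matrices:

Strassen's algorithm requires power-of-2 dimensions. Pad 14x14 to 16x16 (next power of 2).

Standard algorithm: 14^3 = 2744 multiplications
Strassen's algorithm: 7^(log2(16)) = 7^4 = 2401 multiplications
Savings: 2744 - 2401 = 343 multiplications

Standard: 2744 multiplications (14^3). Strassen: 2401 multiplications (7^4, after padding to 16x16). Strassen reduces 8 recursive multiplications to 7 at each level.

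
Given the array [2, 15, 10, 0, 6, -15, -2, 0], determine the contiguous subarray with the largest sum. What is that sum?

Using Kadane's algorithm on [2, 15, 10, 0, 6, -15, -2, 0]:

Scanning through the array:
Position 1 (value 15): max_ending_here = 17, max_so_far = 17
Position 2 (value 10): max_ending_here = 27, max_so_far = 27
Position 3 (value 0): max_ending_here = 27, max_so_far = 27
Position 4 (value 6): max_ending_here = 33, max_so_far = 33
Position 5 (value -15): max_ending_here = 18, max_so_far = 33
Position 6 (value -2): max_ending_here = 16, max_so_far = 33
Position 7 (value 0): max_ending_here = 16, max_so_far = 33

Maximum subarray: [2, 15, 10, 0, 6]
Maximum sum: 33

The maximum subarray is [2, 15, 10, 0, 6] with sum 33. This subarray runs from index 0 to index 4.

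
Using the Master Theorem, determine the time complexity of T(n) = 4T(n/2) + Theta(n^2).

Master Theorem for T(n) = 4T(n/2) + O(n^2):

a = 4, b = 2, c = 2
log_b(a) = log_2(4) = 2.0000

Case 2: c = 2 = log_2(4) = 2.0000
T(n) = O(n^2 log n) = O(n^2 log n)

For T(n) = 4T(n/2) + O(n^2): log_2(4) = 2.0000. This is Case 2 of the Master Theorem (c = log_b(a), equal work at all levels), giving O(n^2 log n).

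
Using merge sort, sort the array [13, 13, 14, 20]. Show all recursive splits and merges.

Merge sort trace:

Split: [13, 13, 14, 20] -> [13, 13] and [14, 20]
  Split: [13, 13] -> [13] and [13]
  Merge: [13] + [13] -> [13, 13]
  Split: [14, 20] -> [14] and [20]
  Merge: [14] + [20] -> [14, 20]
Merge: [13, 13] + [14, 20] -> [13, 13, 14, 20]

Final sorted array: [13, 13, 14, 20]

The merge sort proceeds by recursively splitting the array and merging sorted halves.
After all merges, the sorted array is [13, 13, 14, 20].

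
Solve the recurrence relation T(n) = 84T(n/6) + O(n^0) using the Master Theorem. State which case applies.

Master Theorem for T(n) = 84T(n/6) + O(n^0):

a = 84, b = 6, c = 0
log_b(a) = log_6(84) = 2.4729

Case 1: c = 0 < log_6(84) = 2.4729
T(n) = O(n^(log_6 84))

For T(n) = 84T(n/6) + O(n^0): log_6(84) = 2.4729. This is Case 1 of the Master Theorem (c < log_b(a), work dominated by leaves), giving O(n^(log_6 84)).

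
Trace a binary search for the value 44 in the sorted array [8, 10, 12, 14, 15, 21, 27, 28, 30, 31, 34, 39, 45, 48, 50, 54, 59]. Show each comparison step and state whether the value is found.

Binary search for 44 in [8, 10, 12, 14, 15, 21, 27, 28, 30, 31, 34, 39, 45, 48, 50, 54, 59]:

lo=0, hi=16, mid=8, arr[mid]=30 -> 30 < 44, search right half
lo=9, hi=16, mid=12, arr[mid]=45 -> 45 > 44, search left half
lo=9, hi=11, mid=10, arr[mid]=34 -> 34 < 44, search right half
lo=11, hi=11, mid=11, arr[mid]=39 -> 39 < 44, search right half
lo=12 > hi=11, target 44 not found

Binary search determines that 44 is not in the array after 4 comparisons. The search space was exhausted without finding the target.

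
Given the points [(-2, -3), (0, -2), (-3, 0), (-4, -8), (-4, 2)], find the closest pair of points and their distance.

Computing all pairwise distances among 5 points:

d((-2, -3), (0, -2)) = 2.2361 <-- minimum
d((-2, -3), (-3, 0)) = 3.1623
d((-2, -3), (-4, -8)) = 5.3852
d((-2, -3), (-4, 2)) = 5.3852
d((0, -2), (-3, 0)) = 3.6056
d((0, -2), (-4, -8)) = 7.2111
d((0, -2), (-4, 2)) = 5.6569
d((-3, 0), (-4, -8)) = 8.0623
d((-3, 0), (-4, 2)) = 2.2361 <-- minimum
d((-4, -8), (-4, 2)) = 10.0

Minimum distance: 2.2361 (tie among 2 pairs: (-2, -3) and (0, -2); (-3, 0) and (-4, 2))

The minimum Euclidean distance is 2.2361. There is a tie: 2 pairs achieve this minimum — (-2, -3) and (0, -2); (-3, 0) and (-4, 2). Any of these is a valid closest pair. For 5 points, brute-force pairwise comparison is shown above. For large n, the divide-and-conquer algorithm (sort by x, recurse on halves, check the dividing strip) achieves O(n log n).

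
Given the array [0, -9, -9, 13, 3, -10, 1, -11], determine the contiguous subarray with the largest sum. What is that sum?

Using Kadane's algorithm on [0, -9, -9, 13, 3, -10, 1, -11]:

Scanning through the array:
Position 1 (value -9): max_ending_here = -9, max_so_far = 0
Position 2 (value -9): max_ending_here = -9, max_so_far = 0
Position 3 (value 13): max_ending_here = 13, max_so_far = 13
Position 4 (value 3): max_ending_here = 16, max_so_far = 16
Position 5 (value -10): max_ending_here = 6, max_so_far = 16
Position 6 (value 1): max_ending_here = 7, max_so_far = 16
Position 7 (value -11): max_ending_here = -4, max_so_far = 16

Maximum subarray: [13, 3]
Maximum sum: 16

The maximum subarray is [13, 3] with sum 16. This subarray runs from index 3 to index 4.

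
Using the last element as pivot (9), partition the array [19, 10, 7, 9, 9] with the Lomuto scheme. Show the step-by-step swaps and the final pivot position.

Lomuto partition with pivot = 9:

Initial array: [19, 10, 7, 9, 9]

arr[0]=19 > 9: no swap
arr[1]=10 > 9: no swap
arr[2]=7 <= 9: swap with position 0, array becomes [7, 10, 19, 9, 9]
arr[3]=9 <= 9: swap with position 1, array becomes [7, 9, 19, 10, 9]

Place pivot at position 2: [7, 9, 9, 10, 19]
Pivot position: 2

After partitioning with pivot 9, the array becomes [7, 9, 9, 10, 19]. The pivot is placed at index 2. All elements to the left of the pivot are <= 9, and all elements to the right are > 9.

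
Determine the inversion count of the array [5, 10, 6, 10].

Finding inversions in [5, 10, 6, 10]:

(1, 2): arr[1]=10 > arr[2]=6

Total inversions: 1

The array has 1 inversion(s): (1,2). Each pair (i,j) satisfies i < j and arr[i] > arr[j].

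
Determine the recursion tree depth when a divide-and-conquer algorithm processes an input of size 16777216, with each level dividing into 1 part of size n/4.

For divide and conquer with division factor 4:

Problem sizes at each level:
Level 0: 16777216
Level 1: 4194304
Level 2: 1048576
Level 3: 262144
Level 4: 65536
Level 5: 16384
Level 6: 4096
Level 7: 1024
Level 8: 256
Level 9: 64
Level 10: 16
Level 11: 4
Level 12: 1

The root is level 0 and the size-1 base case is level 12 (the tree spans levels 0 through 12, i.e. 13 levels counting the root), so the depth is the number of divisions: log_4(16777216) = 12

The recursion tree depth is log_4(16777216) = 12. At each level, the problem size is divided by 4, so it takes 12 divisions to reduce to a base case of size 1. The algorithm makes 1 recursive call at each level.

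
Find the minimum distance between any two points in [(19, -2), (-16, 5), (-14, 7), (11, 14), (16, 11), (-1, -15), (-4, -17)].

Computing all pairwise distances among 7 points:

d((19, -2), (-16, 5)) = 35.6931
d((19, -2), (-14, 7)) = 34.2053
d((19, -2), (11, 14)) = 17.8885
d((19, -2), (16, 11)) = 13.3417
d((19, -2), (-1, -15)) = 23.8537
d((19, -2), (-4, -17)) = 27.4591
d((-16, 5), (-14, 7)) = 2.8284 <-- minimum
d((-16, 5), (11, 14)) = 28.4605
d((-16, 5), (16, 11)) = 32.5576
d((-16, 5), (-1, -15)) = 25.0
d((-16, 5), (-4, -17)) = 25.0599
d((-14, 7), (11, 14)) = 25.9615
d((-14, 7), (16, 11)) = 30.2655
d((-14, 7), (-1, -15)) = 25.5539
d((-14, 7), (-4, -17)) = 26.0
d((11, 14), (16, 11)) = 5.831
d((11, 14), (-1, -15)) = 31.3847
d((11, 14), (-4, -17)) = 34.4384
d((16, 11), (-1, -15)) = 31.0644
d((16, 11), (-4, -17)) = 34.4093
d((-1, -15), (-4, -17)) = 3.6056

Closest pair: (-16, 5) and (-14, 7) with distance 2.8284

The closest pair is (-16, 5) and (-14, 7) with Euclidean distance 2.8284. For 7 points, brute-force pairwise comparison is shown above. For large n, the divide-and-conquer algorithm (sort by x, recurse on halves, check the dividing strip) achieves O(n log n).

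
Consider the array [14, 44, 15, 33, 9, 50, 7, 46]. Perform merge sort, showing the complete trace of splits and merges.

Merge sort trace:

Split: [14, 44, 15, 33, 9, 50, 7, 46] -> [14, 44, 15, 33] and [9, 50, 7, 46]
  Split: [14, 44, 15, 33] -> [14, 44] and [15, 33]
    Split: [14, 44] -> [14] and [44]
    Merge: [14] + [44] -> [14, 44]
    Split: [15, 33] -> [15] and [33]
    Merge: [15] + [33] -> [15, 33]
  Merge: [14, 44] + [15, 33] -> [14, 15, 33, 44]
  Split: [9, 50, 7, 46] -> [9, 50] and [7, 46]
    Split: [9, 50] -> [9] and [50]
    Merge: [9] + [50] -> [9, 50]
    Split: [7, 46] -> [7] and [46]
    Merge: [7] + [46] -> [7, 46]
  Merge: [9, 50] + [7, 46] -> [7, 9, 46, 50]
Merge: [14, 15, 33, 44] + [7, 9, 46, 50] -> [7, 9, 14, 15, 33, 44, 46, 50]

Final sorted array: [7, 9, 14, 15, 33, 44, 46, 50]

The merge sort proceeds by recursively splitting the array and merging sorted halves.
After all merges, the sorted array is [7, 9, 14, 15, 33, 44, 46, 50].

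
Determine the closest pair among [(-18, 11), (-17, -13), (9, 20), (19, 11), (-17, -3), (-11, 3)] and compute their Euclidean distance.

Computing all pairwise distances among 6 points:

d((-18, 11), (-17, -13)) = 24.0208
d((-18, 11), (9, 20)) = 28.4605
d((-18, 11), (19, 11)) = 37.0
d((-18, 11), (-17, -3)) = 14.0357
d((-18, 11), (-11, 3)) = 10.6301
d((-17, -13), (9, 20)) = 42.0119
d((-17, -13), (19, 11)) = 43.2666
d((-17, -13), (-17, -3)) = 10.0
d((-17, -13), (-11, 3)) = 17.088
d((9, 20), (19, 11)) = 13.4536
d((9, 20), (-17, -3)) = 34.7131
d((9, 20), (-11, 3)) = 26.2488
d((19, 11), (-17, -3)) = 38.6264
d((19, 11), (-11, 3)) = 31.0483
d((-17, -3), (-11, 3)) = 8.4853 <-- minimum

Closest pair: (-17, -3) and (-11, 3) with distance 8.4853

The closest pair is (-17, -3) and (-11, 3) with Euclidean distance 8.4853. For 6 points, brute-force pairwise comparison is shown above. For large n, the divide-and-conquer algorithm (sort by x, recurse on halves, check the dividing strip) achieves O(n log n).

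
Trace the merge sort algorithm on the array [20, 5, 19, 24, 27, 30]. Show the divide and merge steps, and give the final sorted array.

Merge sort trace:

Split: [20, 5, 19, 24, 27, 30] -> [20, 5, 19] and [24, 27, 30]
  Split: [20, 5, 19] -> [20] and [5, 19]
    Split: [5, 19] -> [5] and [19]
    Merge: [5] + [19] -> [5, 19]
  Merge: [20] + [5, 19] -> [5, 19, 20]
  Split: [24, 27, 30] -> [24] and [27, 30]
    Split: [27, 30] -> [27] and [30]
    Merge: [27] + [30] -> [27, 30]
  Merge: [24] + [27, 30] -> [24, 27, 30]
Merge: [5, 19, 20] + [24, 27, 30] -> [5, 19, 20, 24, 27, 30]

Final sorted array: [5, 19, 20, 24, 27, 30]

The merge sort proceeds by recursively splitting the array and merging sorted halves.
After all merges, the sorted array is [5, 19, 20, 24, 27, 30].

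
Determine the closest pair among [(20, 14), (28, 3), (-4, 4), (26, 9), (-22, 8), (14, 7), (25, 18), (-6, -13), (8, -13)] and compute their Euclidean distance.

Computing all pairwise distances among 9 points:

d((20, 14), (28, 3)) = 13.6015
d((20, 14), (-4, 4)) = 26.0
d((20, 14), (26, 9)) = 7.8102
d((20, 14), (-22, 8)) = 42.4264
d((20, 14), (14, 7)) = 9.2195
d((20, 14), (25, 18)) = 6.4031
d((20, 14), (-6, -13)) = 37.4833
d((20, 14), (8, -13)) = 29.5466
d((28, 3), (-4, 4)) = 32.0156
d((28, 3), (26, 9)) = 6.3246 <-- minimum
d((28, 3), (-22, 8)) = 50.2494
d((28, 3), (14, 7)) = 14.5602
d((28, 3), (25, 18)) = 15.2971
d((28, 3), (-6, -13)) = 37.5766
d((28, 3), (8, -13)) = 25.6125
d((-4, 4), (26, 9)) = 30.4138
d((-4, 4), (-22, 8)) = 18.4391
d((-4, 4), (14, 7)) = 18.2483
d((-4, 4), (25, 18)) = 32.2025
d((-4, 4), (-6, -13)) = 17.1172
d((-4, 4), (8, -13)) = 20.8087
d((26, 9), (-22, 8)) = 48.0104
d((26, 9), (14, 7)) = 12.1655
d((26, 9), (25, 18)) = 9.0554
d((26, 9), (-6, -13)) = 38.833
d((26, 9), (8, -13)) = 28.4253
d((-22, 8), (14, 7)) = 36.0139
d((-22, 8), (25, 18)) = 48.0521
d((-22, 8), (-6, -13)) = 26.4008
d((-22, 8), (8, -13)) = 36.6197
d((14, 7), (25, 18)) = 15.5563
d((14, 7), (-6, -13)) = 28.2843
d((14, 7), (8, -13)) = 20.8806
d((25, 18), (-6, -13)) = 43.8406
d((25, 18), (8, -13)) = 35.3553
d((-6, -13), (8, -13)) = 14.0

Closest pair: (28, 3) and (26, 9) with distance 6.3246

The closest pair is (28, 3) and (26, 9) with Euclidean distance 6.3246. For 9 points, brute-force pairwise comparison is shown above. For large n, the divide-and-conquer algorithm (sort by x, recurse on halves, check the dividing strip) achieves O(n log n).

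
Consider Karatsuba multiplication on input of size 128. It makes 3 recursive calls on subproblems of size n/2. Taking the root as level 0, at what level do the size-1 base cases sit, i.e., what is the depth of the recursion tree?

For divide and conquer with division factor 2:

Problem sizes at each level:
Level 0: 128
Level 1: 64
Level 2: 32
Level 3: 16
Level 4: 8
Level 5: 4
Level 6: 2
Level 7: 1

The root is level 0 and the size-1 base case is level 7 (the tree spans levels 0 through 7, i.e. 8 levels counting the root), so the depth is the number of divisions: log_2(128) = 7

The recursion tree depth is log_2(128) = 7. At each level, the problem size is divided by 2, so it takes 7 divisions to reduce to a base case of size 1. The algorithm makes 3 recursive calls at each level.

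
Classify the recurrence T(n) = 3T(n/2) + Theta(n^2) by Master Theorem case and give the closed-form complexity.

Master Theorem for T(n) = 3T(n/2) + O(n^2):

a = 3, b = 2, c = 2
log_b(a) = log_2(3) = 1.5850

Case 3: c = 2 > log_2(3) = 1.5850
T(n) = O(n^2) = O(n^2)

For T(n) = 3T(n/2) + O(n^2): log_2(3) = 1.5850. This is Case 3 of the Master Theorem (c > log_b(a), work dominated by root), giving O(n^2).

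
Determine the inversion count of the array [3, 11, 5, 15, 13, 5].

Finding inversions in [3, 11, 5, 15, 13, 5]:

(1, 2): arr[1]=11 > arr[2]=5
(1, 5): arr[1]=11 > arr[5]=5
(3, 4): arr[3]=15 > arr[4]=13
(3, 5): arr[3]=15 > arr[5]=5
(4, 5): arr[4]=13 > arr[5]=5

Total inversions: 5

The array has 5 inversion(s): (1,2), (1,5), (3,4), (3,5), (4,5). Each pair (i,j) satisfies i < j and arr[i] > arr[j].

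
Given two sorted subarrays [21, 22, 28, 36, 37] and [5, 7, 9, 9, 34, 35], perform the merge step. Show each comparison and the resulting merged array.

Merging process:

Compare 21 vs 5: take 5 from right. Merged: [5]
Compare 21 vs 7: take 7 from right. Merged: [5, 7]
Compare 21 vs 9: take 9 from right. Merged: [5, 7, 9]
Compare 21 vs 9: take 9 from right. Merged: [5, 7, 9, 9]
Compare 21 vs 34: take 21 from left. Merged: [5, 7, 9, 9, 21]
Compare 22 vs 34: take 22 from left. Merged: [5, 7, 9, 9, 21, 22]
Compare 28 vs 34: take 28 from left. Merged: [5, 7, 9, 9, 21, 22, 28]
Compare 36 vs 34: take 34 from right. Merged: [5, 7, 9, 9, 21, 22, 28, 34]
Compare 36 vs 35: take 35 from right. Merged: [5, 7, 9, 9, 21, 22, 28, 34, 35]
Append remaining from left: [36, 37]. Merged: [5, 7, 9, 9, 21, 22, 28, 34, 35, 36, 37]

Final merged array: [5, 7, 9, 9, 21, 22, 28, 34, 35, 36, 37]
Total comparisons: 9

The merged array is [5, 7, 9, 9, 21, 22, 28, 34, 35, 36, 37], requiring 9 comparisons. The merge step runs in O(n) time where n is the total number of elements.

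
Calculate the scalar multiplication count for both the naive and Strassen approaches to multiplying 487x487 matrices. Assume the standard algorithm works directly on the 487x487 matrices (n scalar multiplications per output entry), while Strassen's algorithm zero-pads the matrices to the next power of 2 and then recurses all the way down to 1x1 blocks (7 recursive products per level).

Matrix multiplication for 487x487 matrices:

Strassen's algorithm requires power-of-2 dimensions. Pad 487x487 to 512x512 (next power of 2).

Standard algorithm: 487^3 = 115501303 multiplications
Strassen's algorithm: 7^(log2(512)) = 7^9 = 40353607 multiplications
Savings: 115501303 - 40353607 = 75147696 multiplications

Standard: 115501303 multiplications (487^3). Strassen: 40353607 multiplications (7^9, after padding to 512x512). Strassen reduces 8 recursive multiplications to 7 at each level.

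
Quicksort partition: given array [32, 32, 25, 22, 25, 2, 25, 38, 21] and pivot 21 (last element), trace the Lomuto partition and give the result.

Lomuto partition with pivot = 21:

Initial array: [32, 32, 25, 22, 25, 2, 25, 38, 21]

arr[0]=32 > 21: no swap
arr[1]=32 > 21: no swap
arr[2]=25 > 21: no swap
arr[3]=22 > 21: no swap
arr[4]=25 > 21: no swap
arr[5]=2 <= 21: swap with position 0, array becomes [2, 32, 25, 22, 25, 32, 25, 38, 21]
arr[6]=25 > 21: no swap
arr[7]=38 > 21: no swap

Place pivot at position 1: [2, 21, 25, 22, 25, 32, 25, 38, 32]
Pivot position: 1

After partitioning with pivot 21, the array becomes [2, 21, 25, 22, 25, 32, 25, 38, 32]. The pivot is placed at index 1. All elements to the left of the pivot are <= 21, and all elements to the right are > 21.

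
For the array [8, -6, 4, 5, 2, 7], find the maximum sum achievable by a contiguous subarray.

Using Kadane's algorithm on [8, -6, 4, 5, 2, 7]:

Scanning through the array:
Position 1 (value -6): max_ending_here = 2, max_so_far = 8
Position 2 (value 4): max_ending_here = 6, max_so_far = 8
Position 3 (value 5): max_ending_here = 11, max_so_far = 11
Position 4 (value 2): max_ending_here = 13, max_so_far = 13
Position 5 (value 7): max_ending_here = 20, max_so_far = 20

Maximum subarray: [8, -6, 4, 5, 2, 7]
Maximum sum: 20

The maximum subarray is [8, -6, 4, 5, 2, 7] with sum 20. This subarray runs from index 0 to index 5.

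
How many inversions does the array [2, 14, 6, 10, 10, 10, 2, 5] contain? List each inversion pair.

Finding inversions in [2, 14, 6, 10, 10, 10, 2, 5]:

(1, 2): arr[1]=14 > arr[2]=6
(1, 3): arr[1]=14 > arr[3]=10
(1, 4): arr[1]=14 > arr[4]=10
(1, 5): arr[1]=14 > arr[5]=10
(1, 6): arr[1]=14 > arr[6]=2
(1, 7): arr[1]=14 > arr[7]=5
(2, 6): arr[2]=6 > arr[6]=2
(2, 7): arr[2]=6 > arr[7]=5
(3, 6): arr[3]=10 > arr[6]=2
(3, 7): arr[3]=10 > arr[7]=5
(4, 6): arr[4]=10 > arr[6]=2
(4, 7): arr[4]=10 > arr[7]=5
(5, 6): arr[5]=10 > arr[6]=2
(5, 7): arr[5]=10 > arr[7]=5

Total inversions: 14

The array has 14 inversion(s): (1,2), (1,3), (1,4), (1,5), (1,6), (1,7), (2,6), (2,7), (3,6), (3,7), (4,6), (4,7), (5,6), (5,7). Each pair (i,j) satisfies i < j and arr[i] > arr[j].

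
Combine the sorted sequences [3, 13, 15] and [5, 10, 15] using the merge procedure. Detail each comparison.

Merging process:

Compare 3 vs 5: take 3 from left. Merged: [3]
Compare 13 vs 5: take 5 from right. Merged: [3, 5]
Compare 13 vs 10: take 10 from right. Merged: [3, 5, 10]
Compare 13 vs 15: take 13 from left. Merged: [3, 5, 10, 13]
Compare 15 vs 15: take 15 from left. Merged: [3, 5, 10, 13, 15]
Append remaining from right: [15]. Merged: [3, 5, 10, 13, 15, 15]

Final merged array: [3, 5, 10, 13, 15, 15]
Total comparisons: 5

The merged array is [3, 5, 10, 13, 15, 15], requiring 5 comparisons. The merge step runs in O(n) time where n is the total number of elements.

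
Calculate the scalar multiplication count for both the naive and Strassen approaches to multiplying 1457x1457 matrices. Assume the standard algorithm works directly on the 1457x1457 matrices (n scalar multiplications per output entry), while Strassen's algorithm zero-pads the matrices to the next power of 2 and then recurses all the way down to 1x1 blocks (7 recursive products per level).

Matrix multiplication for 1457x1457 matrices:

Strassen's algorithm requires power-of-2 dimensions. Pad 1457x1457 to 2048x2048 (next power of 2).

Standard algorithm: 1457^3 = 3092990993 multiplications
Strassen's algorithm: 7^(log2(2048)) = 7^11 = 1977326743 multiplications
Savings: 3092990993 - 1977326743 = 1115664250 multiplications

Standard: 3092990993 multiplications (1457^3). Strassen: 1977326743 multiplications (7^11, after padding to 2048x2048). Strassen reduces 8 recursive multiplications to 7 at each level.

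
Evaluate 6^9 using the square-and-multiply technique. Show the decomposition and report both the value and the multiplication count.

Computing 6^9 by squaring (build up from 6^1; each line after the first costs one multiplication):

6^1 = 6
6^2 = (6^1)^2 = 6^2 = 36
6^4 = (6^2)^2 = 36^2 = 1296
6^8 = (6^4)^2 = 1296^2 = 1679616
6^9 = 6 * 6^8 = 6 * 1679616 = 10077696

Result: 10077696
Multiplications needed: 4 (4 lines after 6^1)

6^9 = 10077696. Using exponentiation by squaring, this requires 4 multiplications. The key idea: if the exponent is even, square the half-power; if odd, multiply by the base once.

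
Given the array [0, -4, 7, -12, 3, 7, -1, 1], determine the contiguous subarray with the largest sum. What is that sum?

Using Kadane's algorithm on [0, -4, 7, -12, 3, 7, -1, 1]:

Scanning through the array:
Position 1 (value -4): max_ending_here = -4, max_so_far = 0
Position 2 (value 7): max_ending_here = 7, max_so_far = 7
Position 3 (value -12): max_ending_here = -5, max_so_far = 7
Position 4 (value 3): max_ending_here = 3, max_so_far = 7
Position 5 (value 7): max_ending_here = 10, max_so_far = 10
Position 6 (value -1): max_ending_here = 9, max_so_far = 10
Position 7 (value 1): max_ending_here = 10, max_so_far = 10

Maximum subarray: [3, 7]
Maximum sum: 10

The maximum subarray is [3, 7] with sum 10. This subarray runs from index 4 to index 5.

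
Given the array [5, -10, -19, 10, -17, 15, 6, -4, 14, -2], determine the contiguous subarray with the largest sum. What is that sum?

Using Kadane's algorithm on [5, -10, -19, 10, -17, 15, 6, -4, 14, -2]:

Scanning through the array:
Position 1 (value -10): max_ending_here = -5, max_so_far = 5
Position 2 (value -19): max_ending_here = -19, max_so_far = 5
Position 3 (value 10): max_ending_here = 10, max_so_far = 10
Position 4 (value -17): max_ending_here = -7, max_so_far = 10
Position 5 (value 15): max_ending_here = 15, max_so_far = 15
Position 6 (value 6): max_ending_here = 21, max_so_far = 21
Position 7 (value -4): max_ending_here = 17, max_so_far = 21
Position 8 (value 14): max_ending_here = 31, max_so_far = 31
Position 9 (value -2): max_ending_here = 29, max_so_far = 31

Maximum subarray: [15, 6, -4, 14]
Maximum sum: 31

The maximum subarray is [15, 6, -4, 14] with sum 31. This subarray runs from index 5 to index 8.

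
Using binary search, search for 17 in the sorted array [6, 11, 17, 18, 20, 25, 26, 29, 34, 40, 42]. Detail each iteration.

Binary search for 17 in [6, 11, 17, 18, 20, 25, 26, 29, 34, 40, 42]:

lo=0, hi=10, mid=5, arr[mid]=25 -> 25 > 17, search left half
lo=0, hi=4, mid=2, arr[mid]=17 -> Found target at index 2!

Binary search finds 17 at index 2 after 2 comparisons. The search repeatedly halves the search space by comparing with the middle element.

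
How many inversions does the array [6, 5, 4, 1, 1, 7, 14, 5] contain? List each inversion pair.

Finding inversions in [6, 5, 4, 1, 1, 7, 14, 5]:

(0, 1): arr[0]=6 > arr[1]=5
(0, 2): arr[0]=6 > arr[2]=4
(0, 3): arr[0]=6 > arr[3]=1
(0, 4): arr[0]=6 > arr[4]=1
(0, 7): arr[0]=6 > arr[7]=5
(1, 2): arr[1]=5 > arr[2]=4
(1, 3): arr[1]=5 > arr[3]=1
(1, 4): arr[1]=5 > arr[4]=1
(2, 3): arr[2]=4 > arr[3]=1
(2, 4): arr[2]=4 > arr[4]=1
(5, 7): arr[5]=7 > arr[7]=5
(6, 7): arr[6]=14 > arr[7]=5

Total inversions: 12

The array has 12 inversion(s): (0,1), (0,2), (0,3), (0,4), (0,7), (1,2), (1,3), (1,4), (2,3), (2,4), (5,7), (6,7). Each pair (i,j) satisfies i < j and arr[i] > arr[j].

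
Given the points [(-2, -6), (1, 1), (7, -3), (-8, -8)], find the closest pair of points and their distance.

Computing all pairwise distances among 4 points:

d((-2, -6), (1, 1)) = 7.6158
d((-2, -6), (7, -3)) = 9.4868
d((-2, -6), (-8, -8)) = 6.3246 <-- minimum
d((1, 1), (7, -3)) = 7.2111
d((1, 1), (-8, -8)) = 12.7279
d((7, -3), (-8, -8)) = 15.8114

Closest pair: (-2, -6) and (-8, -8) with distance 6.3246

The closest pair is (-2, -6) and (-8, -8) with Euclidean distance 6.3246. For 4 points, brute-force pairwise comparison is shown above. For large n, the divide-and-conquer algorithm (sort by x, recurse on halves, check the dividing strip) achieves O(n log n).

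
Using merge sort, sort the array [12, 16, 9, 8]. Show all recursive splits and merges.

Merge sort trace:

Split: [12, 16, 9, 8] -> [12, 16] and [9, 8]
  Split: [12, 16] -> [12] and [16]
  Merge: [12] + [16] -> [12, 16]
  Split: [9, 8] -> [9] and [8]
  Merge: [9] + [8] -> [8, 9]
Merge: [12, 16] + [8, 9] -> [8, 9, 12, 16]

Final sorted array: [8, 9, 12, 16]

The merge sort proceeds by recursively splitting the array and merging sorted halves.
After all merges, the sorted array is [8, 9, 12, 16].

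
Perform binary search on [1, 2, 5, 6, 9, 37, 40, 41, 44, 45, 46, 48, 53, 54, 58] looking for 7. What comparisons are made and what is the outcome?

Binary search for 7 in [1, 2, 5, 6, 9, 37, 40, 41, 44, 45, 46, 48, 53, 54, 58]:

lo=0, hi=14, mid=7, arr[mid]=41 -> 41 > 7, search left half
lo=0, hi=6, mid=3, arr[mid]=6 -> 6 < 7, search right half
lo=4, hi=6, mid=5, arr[mid]=37 -> 37 > 7, search left half
lo=4, hi=4, mid=4, arr[mid]=9 -> 9 > 7, search left half
lo=4 > hi=3, target 7 not found

Binary search determines that 7 is not in the array after 4 comparisons. The search space was exhausted without finding the target.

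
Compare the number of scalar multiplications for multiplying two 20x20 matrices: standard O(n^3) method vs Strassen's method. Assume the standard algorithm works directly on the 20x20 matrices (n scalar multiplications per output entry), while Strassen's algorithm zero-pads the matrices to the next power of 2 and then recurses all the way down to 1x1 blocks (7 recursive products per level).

Matrix multiplication for 20x20 matrices:

Strassen's algorithm requires power-of-2 dimensions. Pad 20x20 to 32x32 (next power of 2).

Standard algorithm: 20^3 = 8000 multiplications
Strassen's algorithm: 7^(log2(32)) = 7^5 = 16807 multiplications
Difference: 8000 - 16807 = -8807 (Strassen uses MORE here due to padding overhead — for small or just-over-power-of-2 n, padding can outweigh the per-level savings)

Standard: 8000 multiplications (20^3). Strassen: 16807 multiplications (7^5, after padding to 32x32). Strassen reduces 8 recursive multiplications to 7 at each level.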